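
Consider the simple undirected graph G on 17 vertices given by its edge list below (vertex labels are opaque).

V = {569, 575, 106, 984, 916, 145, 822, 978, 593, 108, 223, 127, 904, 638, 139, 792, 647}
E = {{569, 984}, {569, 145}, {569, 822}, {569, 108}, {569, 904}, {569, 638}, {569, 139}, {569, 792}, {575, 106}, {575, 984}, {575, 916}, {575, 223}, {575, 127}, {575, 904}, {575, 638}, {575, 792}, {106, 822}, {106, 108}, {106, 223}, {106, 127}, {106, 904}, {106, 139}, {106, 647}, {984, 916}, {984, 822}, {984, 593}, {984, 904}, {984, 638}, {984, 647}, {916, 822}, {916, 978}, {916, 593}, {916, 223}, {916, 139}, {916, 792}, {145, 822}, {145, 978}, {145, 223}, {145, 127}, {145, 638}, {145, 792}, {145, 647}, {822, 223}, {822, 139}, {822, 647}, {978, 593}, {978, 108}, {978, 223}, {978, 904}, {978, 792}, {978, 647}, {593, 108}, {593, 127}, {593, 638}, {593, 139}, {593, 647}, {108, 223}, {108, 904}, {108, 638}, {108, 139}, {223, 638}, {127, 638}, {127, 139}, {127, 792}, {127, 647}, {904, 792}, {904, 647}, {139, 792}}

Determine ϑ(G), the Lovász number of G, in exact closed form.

Vertex 569 has 8 neighbors: 984, 145, 822, 108, 904, 638, 139, 792.
N(145) = {569, 822, 978, 223, 127, 638, 792, 647}, |N(145)| = 8.
Vertex 647 has 8 neighbors: 106, 984, 145, 822, 978, 593, 127, 904.
Vertex 904 has 8 neighbors: 569, 575, 106, 984, 978, 108, 792, 647.
deg(v) = 8 for all v (|V|=17); strongly regular (17,8,3,4).
Distinct eigenvalues (to 3 d.p.): [8.0, 1.562, -2.562].
ϑ = −N·λ_min/(λ_max−λ_min) = −17·(-sqrt(17)/2 - 1/2)/(8−(-sqrt(17)/2 - 1/2)) = sqrt(17).
ϑ(G) ≈ 4.123105626.

sqrt(17)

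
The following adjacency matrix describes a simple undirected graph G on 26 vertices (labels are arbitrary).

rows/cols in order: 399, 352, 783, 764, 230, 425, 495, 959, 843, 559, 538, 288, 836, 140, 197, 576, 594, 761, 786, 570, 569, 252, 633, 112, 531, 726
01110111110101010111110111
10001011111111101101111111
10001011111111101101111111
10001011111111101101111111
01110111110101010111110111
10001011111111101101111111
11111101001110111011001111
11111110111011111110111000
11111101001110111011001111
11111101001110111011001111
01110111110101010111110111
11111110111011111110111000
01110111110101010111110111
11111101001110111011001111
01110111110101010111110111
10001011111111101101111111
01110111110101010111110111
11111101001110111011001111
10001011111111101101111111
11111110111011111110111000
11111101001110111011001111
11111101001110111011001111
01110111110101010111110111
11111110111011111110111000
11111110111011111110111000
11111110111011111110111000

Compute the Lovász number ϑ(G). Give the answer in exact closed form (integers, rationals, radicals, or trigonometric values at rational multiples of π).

Vertex 633 has 19 neighbors: 352, 783, 764, 425, 495, 959, 843, 559, 288, 140, 576, 761, 786, 570, 569, 252, 112, 531, 726.
N(959) = {399, 352, 783, 764, 230, 425, 495, 843, 559, 538, 836, 140, 197, 576, 594, 761, 786, 569, 252, 633}, |N(959)| = 20.
Vertex 538 has 19 neighbors: 352, 783, 764, 425, 495, 959, 843, 559, 288, 140, 576, 761, 786, 570, 569, 252, 112, 531, 726.
Vertex 786 has 20 neighbors: 399, 230, 495, 959, 843, 559, 538, 288, 836, 140, 197, 594, 761, 570, 569, 252, 633, 112, 531, 726.
G = K_{7,7,6,6}: α = 7 = χ(Ḡ), so ϑ = 7.
ϑ(G) ≈ 7.000000000.
7 ≤ 7 ≤ 7: collapsed.

7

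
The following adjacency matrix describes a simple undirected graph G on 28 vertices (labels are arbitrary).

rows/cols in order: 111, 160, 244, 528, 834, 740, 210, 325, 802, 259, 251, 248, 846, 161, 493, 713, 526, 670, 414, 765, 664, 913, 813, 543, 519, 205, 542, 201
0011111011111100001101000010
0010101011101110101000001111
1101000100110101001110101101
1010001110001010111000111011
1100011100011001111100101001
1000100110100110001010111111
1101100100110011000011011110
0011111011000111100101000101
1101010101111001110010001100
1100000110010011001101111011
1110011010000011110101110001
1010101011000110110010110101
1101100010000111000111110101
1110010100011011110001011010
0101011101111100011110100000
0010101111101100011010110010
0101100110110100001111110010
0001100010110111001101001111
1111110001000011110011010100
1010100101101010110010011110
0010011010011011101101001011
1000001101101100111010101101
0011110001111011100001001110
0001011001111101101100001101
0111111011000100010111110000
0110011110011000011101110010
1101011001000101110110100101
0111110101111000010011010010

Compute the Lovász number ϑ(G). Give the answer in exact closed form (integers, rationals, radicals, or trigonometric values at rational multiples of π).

deg(519) = 15; N(519) = {160, 244, 528, 834, 740, 210, 802, 259, 161, 670, 765, 664, 913, 813, 543}.
deg(713) = 15; N(713) = {244, 834, 210, 325, 802, 259, 251, 846, 161, 670, 414, 664, 813, 543, 542}.
Vertex 210 has 15 neighbors: 111, 160, 528, 834, 325, 251, 248, 493, 713, 664, 913, 543, 519, 205, 542.
deg(244) = 15; N(244) = {111, 160, 528, 325, 251, 248, 161, 713, 414, 765, 664, 813, 519, 205, 201}.
15-regular, N=28; this is K(8,2), the Kneser graph.
Distinct eigenvalues (to 4 d.p.): [15.0, 1.0, -5.0].
Lovász (edge-transitive): ϑ = −28·(-5)/((15)−(-5)) = 7.
= 7.0000000… (decimal).

7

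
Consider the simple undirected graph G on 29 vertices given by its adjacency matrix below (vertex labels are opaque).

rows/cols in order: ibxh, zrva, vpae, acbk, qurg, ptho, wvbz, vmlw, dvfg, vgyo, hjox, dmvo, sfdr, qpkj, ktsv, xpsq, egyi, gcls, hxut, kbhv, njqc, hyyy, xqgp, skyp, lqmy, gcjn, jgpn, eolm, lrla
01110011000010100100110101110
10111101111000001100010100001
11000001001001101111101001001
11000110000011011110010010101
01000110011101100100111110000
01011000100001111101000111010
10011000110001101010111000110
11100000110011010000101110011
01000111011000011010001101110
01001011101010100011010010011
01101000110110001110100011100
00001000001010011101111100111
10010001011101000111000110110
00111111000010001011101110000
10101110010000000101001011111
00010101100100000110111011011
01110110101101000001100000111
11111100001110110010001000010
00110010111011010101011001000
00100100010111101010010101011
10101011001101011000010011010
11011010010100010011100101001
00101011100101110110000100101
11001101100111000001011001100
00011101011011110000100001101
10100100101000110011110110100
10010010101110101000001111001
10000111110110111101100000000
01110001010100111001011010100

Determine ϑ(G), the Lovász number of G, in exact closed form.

Vertex xpsq has 14 neighbors: acbk, ptho, vmlw, dvfg, dmvo, gcls, hxut, njqc, hyyy, xqgp, lqmy, gcjn, eolm, lrla.
N(jgpn) = {ibxh, acbk, wvbz, dvfg, hjox, dmvo, sfdr, ktsv, egyi, xqgp, skyp, lqmy, gcjn, lrla}, |N(jgpn)| = 14.
Vertex gcls has 14 neighbors: ibxh, zrva, vpae, acbk, qurg, ptho, hjox, dmvo, sfdr, ktsv, xpsq, hxut, xqgp, eolm.
Vertex qurg has 14 neighbors: zrva, ptho, wvbz, vgyo, hjox, dmvo, qpkj, ktsv, gcls, njqc, hyyy, xqgp, skyp, lqmy.
14-regular, N=29; strongly regular (29,14,6,7).
spec(A) ≈ [14.0, 2.192582, -3.192582] (distinct, 6 d.p.).
With N=29: ϑ(G) = 29·(-(-sqrt(29)/2 - 1/2))/(14−(-sqrt(29)/2 - 1/2)) = sqrt(29).
ϑ(G) ≈ 5.385164807.

sqrt(29)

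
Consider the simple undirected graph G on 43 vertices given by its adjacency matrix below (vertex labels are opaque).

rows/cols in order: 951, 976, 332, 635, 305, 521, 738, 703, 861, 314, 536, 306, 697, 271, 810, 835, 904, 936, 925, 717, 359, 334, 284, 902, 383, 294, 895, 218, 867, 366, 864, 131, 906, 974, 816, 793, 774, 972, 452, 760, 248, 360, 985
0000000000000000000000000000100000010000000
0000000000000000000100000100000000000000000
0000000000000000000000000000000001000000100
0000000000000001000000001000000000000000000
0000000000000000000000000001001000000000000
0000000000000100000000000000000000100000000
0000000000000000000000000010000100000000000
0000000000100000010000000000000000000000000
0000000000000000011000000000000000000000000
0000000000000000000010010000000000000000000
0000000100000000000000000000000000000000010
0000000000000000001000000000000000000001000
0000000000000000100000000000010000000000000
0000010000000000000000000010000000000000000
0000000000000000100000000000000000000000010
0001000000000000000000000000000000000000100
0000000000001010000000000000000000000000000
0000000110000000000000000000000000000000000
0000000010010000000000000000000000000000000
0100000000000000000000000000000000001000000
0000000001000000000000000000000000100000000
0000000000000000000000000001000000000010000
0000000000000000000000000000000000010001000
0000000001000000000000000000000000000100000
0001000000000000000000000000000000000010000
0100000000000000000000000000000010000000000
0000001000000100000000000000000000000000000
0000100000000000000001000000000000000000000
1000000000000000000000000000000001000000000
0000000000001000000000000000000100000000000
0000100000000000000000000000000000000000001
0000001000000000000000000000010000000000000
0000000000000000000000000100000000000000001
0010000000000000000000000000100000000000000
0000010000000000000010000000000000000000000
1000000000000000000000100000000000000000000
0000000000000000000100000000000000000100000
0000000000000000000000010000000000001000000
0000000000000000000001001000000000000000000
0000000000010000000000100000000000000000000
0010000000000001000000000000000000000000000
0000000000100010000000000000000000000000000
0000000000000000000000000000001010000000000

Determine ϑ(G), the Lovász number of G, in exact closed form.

43*cos(pi/43)/(cos(pi/43) + 1)

deg(305) = 2; N(305) = {218, 864}.
N(248) = {332, 835}, |N(248)| = 2.
Vertex 867 has 2 neighbors: 951, 974.
deg(974) = 2; N(974) = {332, 867}.
G on 43 vertices is 2-regular; this is C_{43}, the 43-cycle.
spec(A) ≈ [2.0, 1.9787, 1.9152, 1.8109, 1.668, 1.4895, 1.2793, 1.0419, 0.7822, 0.5059, 0.2187, -0.073, -0.3633, -0.6458, -0.9145, -1.1637, -1.3881, -1.583, -1.7441, -1.868, -1.9522, -1.9947] (distinct, 4 d.p.).
ϑ = −N·λ_min/(λ_max−λ_min) = −43·(-2*cos(pi/43))/(2−(-2*cos(pi/43))) = 43*cos(pi/43)/(cos(pi/43) + 1).
≈ 21.47128 (to 5 d.p.).
21 ≤ 43*cos(pi/43)/(cos(pi/43) + 1) ≤ 22: both strict.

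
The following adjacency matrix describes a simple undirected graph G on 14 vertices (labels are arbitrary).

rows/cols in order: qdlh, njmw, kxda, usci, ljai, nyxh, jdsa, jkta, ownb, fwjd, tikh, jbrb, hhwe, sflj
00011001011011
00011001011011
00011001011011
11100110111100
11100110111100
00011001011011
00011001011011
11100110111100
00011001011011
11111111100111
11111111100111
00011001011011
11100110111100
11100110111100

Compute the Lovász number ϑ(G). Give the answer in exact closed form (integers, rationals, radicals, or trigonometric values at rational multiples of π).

7

N(jbrb) = {usci, ljai, jkta, fwjd, tikh, hhwe, sflj}, |N(jbrb)| = 7.
Vertex usci has 9 neighbors: qdlh, njmw, kxda, nyxh, jdsa, ownb, fwjd, tikh, jbrb.
deg(njmw) = 7; N(njmw) = {usci, ljai, jkta, fwjd, tikh, hhwe, sflj}.
deg(jkta) = 9; N(jkta) = {qdlh, njmw, kxda, nyxh, jdsa, ownb, fwjd, tikh, jbrb}.
Complete 3-partite, parts [7, 5, 2]: perfect, ϑ = α = 7.
ϑ(G) ≈ 7.000000000.
Lovász sandwich 7 ≤ 7 ≤ 7: collapsed.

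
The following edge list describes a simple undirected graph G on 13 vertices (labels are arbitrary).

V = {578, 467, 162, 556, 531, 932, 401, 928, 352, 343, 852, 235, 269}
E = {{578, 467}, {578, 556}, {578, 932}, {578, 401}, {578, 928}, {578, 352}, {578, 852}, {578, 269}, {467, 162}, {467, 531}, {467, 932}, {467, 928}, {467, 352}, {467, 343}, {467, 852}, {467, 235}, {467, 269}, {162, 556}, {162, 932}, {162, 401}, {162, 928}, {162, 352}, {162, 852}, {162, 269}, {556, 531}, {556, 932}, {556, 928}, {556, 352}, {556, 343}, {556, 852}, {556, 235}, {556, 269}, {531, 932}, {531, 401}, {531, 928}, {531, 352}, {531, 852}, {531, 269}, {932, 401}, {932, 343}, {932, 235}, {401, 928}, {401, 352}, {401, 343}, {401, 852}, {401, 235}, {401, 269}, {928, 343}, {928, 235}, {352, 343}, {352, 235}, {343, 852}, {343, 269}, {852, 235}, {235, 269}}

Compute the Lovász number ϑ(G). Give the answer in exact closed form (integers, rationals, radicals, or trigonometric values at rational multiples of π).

deg(343) = 8; N(343) = {467, 556, 932, 401, 928, 352, 852, 269}.
deg(852) = 8; N(852) = {578, 467, 162, 556, 531, 401, 343, 235}.
deg(269) = 8; N(269) = {578, 467, 162, 556, 531, 401, 343, 235}.
deg(235) = 8; N(235) = {467, 556, 932, 401, 928, 352, 852, 269}.
G = K_{5,5,3}: α = 5 = χ(Ḡ), so ϑ = 5.
= 5.00000… (decimal).
α=5, χ(Ḡ)=5; ϑ=5 lies between (collapsed).

5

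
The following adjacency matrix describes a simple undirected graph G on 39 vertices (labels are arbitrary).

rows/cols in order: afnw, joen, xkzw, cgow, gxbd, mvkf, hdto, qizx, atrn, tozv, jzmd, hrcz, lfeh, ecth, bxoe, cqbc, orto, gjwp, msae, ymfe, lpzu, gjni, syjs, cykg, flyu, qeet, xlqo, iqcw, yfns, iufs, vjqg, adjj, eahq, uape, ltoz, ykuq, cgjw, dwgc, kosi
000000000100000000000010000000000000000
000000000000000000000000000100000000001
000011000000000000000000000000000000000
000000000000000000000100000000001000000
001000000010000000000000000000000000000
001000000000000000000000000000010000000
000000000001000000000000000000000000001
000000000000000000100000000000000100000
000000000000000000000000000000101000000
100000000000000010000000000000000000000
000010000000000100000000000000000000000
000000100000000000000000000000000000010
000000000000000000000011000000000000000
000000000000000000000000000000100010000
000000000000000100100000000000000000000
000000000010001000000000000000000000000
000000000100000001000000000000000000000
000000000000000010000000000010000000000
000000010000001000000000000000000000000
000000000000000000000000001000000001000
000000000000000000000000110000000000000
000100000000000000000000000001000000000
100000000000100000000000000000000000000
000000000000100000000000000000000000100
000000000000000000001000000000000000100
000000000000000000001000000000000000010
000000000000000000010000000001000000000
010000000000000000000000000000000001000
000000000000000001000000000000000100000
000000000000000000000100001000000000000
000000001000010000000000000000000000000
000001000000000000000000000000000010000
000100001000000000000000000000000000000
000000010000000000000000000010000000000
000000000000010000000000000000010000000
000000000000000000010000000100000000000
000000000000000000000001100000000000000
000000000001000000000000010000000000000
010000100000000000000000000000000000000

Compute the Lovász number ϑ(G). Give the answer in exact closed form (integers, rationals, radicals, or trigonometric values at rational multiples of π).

39*cos(pi/39)/(cos(pi/39) + 1)

N(gxbd) = {xkzw, jzmd}, |N(gxbd)| = 2.
Vertex xlqo has 2 neighbors: ymfe, iufs.
N(cykg) = {lfeh, cgjw}, |N(cykg)| = 2.
deg(tozv) = 2; N(tozv) = {afnw, orto}.
G on 39 vertices is 2-regular; this is C_{39}, the 39-cycle.
A has 20 distinct eigenvalues ≈ [2.0, 1.974, 1.897, 1.771, 1.599, 1.385, 1.136, 0.857, 0.556, 0.241, -0.081, -0.4, -0.709, -1.0, -1.265, -1.497, -1.69, -1.84, -1.942, -1.994].
λ_max=2, λ_min=-2*cos(pi/39); ϑ = −39·λ_min/(λ_max−λ_min) = 39*cos(pi/39)/(cos(pi/39) + 1).
= 19.4683… (decimal).
19 ≤ 39*cos(pi/39)/(cos(pi/39) + 1) ≤ 20: both strict.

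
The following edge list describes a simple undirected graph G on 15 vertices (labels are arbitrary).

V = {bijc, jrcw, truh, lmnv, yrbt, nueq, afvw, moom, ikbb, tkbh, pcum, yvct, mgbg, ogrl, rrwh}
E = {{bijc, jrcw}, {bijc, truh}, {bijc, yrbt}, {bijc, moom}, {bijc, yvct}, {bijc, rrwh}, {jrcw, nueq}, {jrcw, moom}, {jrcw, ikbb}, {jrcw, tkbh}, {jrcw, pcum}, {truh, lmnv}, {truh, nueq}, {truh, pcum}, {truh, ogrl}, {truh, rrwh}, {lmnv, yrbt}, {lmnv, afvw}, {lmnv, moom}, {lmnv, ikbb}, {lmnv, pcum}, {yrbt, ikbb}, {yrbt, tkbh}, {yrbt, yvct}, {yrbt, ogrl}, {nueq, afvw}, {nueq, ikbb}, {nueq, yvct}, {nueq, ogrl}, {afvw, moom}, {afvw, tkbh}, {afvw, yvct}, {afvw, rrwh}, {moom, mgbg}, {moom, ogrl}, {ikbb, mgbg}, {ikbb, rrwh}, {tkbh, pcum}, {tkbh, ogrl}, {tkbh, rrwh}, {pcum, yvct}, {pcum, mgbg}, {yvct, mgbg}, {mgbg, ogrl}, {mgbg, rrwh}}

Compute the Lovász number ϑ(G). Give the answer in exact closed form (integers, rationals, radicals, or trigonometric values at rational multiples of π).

deg(ikbb) = 6; N(ikbb) = {jrcw, lmnv, yrbt, nueq, mgbg, rrwh}.
Vertex afvw has 6 neighbors: lmnv, nueq, moom, tkbh, yvct, rrwh.
Vertex yrbt has 6 neighbors: bijc, lmnv, ikbb, tkbh, yvct, ogrl.
Vertex moom has 6 neighbors: bijc, jrcw, lmnv, afvw, mgbg, ogrl.
Regular of degree 6 on 15 vertices: Kneser K(6,2) on C(6,2)=15 vertices.
spec(A) ≈ [6.0, 1.0, -3.0] (distinct, 3 d.p.).
−15·(-3) / ((6)−(-3)) = 5 = ϑ(G).
Numerically 5.000000.

5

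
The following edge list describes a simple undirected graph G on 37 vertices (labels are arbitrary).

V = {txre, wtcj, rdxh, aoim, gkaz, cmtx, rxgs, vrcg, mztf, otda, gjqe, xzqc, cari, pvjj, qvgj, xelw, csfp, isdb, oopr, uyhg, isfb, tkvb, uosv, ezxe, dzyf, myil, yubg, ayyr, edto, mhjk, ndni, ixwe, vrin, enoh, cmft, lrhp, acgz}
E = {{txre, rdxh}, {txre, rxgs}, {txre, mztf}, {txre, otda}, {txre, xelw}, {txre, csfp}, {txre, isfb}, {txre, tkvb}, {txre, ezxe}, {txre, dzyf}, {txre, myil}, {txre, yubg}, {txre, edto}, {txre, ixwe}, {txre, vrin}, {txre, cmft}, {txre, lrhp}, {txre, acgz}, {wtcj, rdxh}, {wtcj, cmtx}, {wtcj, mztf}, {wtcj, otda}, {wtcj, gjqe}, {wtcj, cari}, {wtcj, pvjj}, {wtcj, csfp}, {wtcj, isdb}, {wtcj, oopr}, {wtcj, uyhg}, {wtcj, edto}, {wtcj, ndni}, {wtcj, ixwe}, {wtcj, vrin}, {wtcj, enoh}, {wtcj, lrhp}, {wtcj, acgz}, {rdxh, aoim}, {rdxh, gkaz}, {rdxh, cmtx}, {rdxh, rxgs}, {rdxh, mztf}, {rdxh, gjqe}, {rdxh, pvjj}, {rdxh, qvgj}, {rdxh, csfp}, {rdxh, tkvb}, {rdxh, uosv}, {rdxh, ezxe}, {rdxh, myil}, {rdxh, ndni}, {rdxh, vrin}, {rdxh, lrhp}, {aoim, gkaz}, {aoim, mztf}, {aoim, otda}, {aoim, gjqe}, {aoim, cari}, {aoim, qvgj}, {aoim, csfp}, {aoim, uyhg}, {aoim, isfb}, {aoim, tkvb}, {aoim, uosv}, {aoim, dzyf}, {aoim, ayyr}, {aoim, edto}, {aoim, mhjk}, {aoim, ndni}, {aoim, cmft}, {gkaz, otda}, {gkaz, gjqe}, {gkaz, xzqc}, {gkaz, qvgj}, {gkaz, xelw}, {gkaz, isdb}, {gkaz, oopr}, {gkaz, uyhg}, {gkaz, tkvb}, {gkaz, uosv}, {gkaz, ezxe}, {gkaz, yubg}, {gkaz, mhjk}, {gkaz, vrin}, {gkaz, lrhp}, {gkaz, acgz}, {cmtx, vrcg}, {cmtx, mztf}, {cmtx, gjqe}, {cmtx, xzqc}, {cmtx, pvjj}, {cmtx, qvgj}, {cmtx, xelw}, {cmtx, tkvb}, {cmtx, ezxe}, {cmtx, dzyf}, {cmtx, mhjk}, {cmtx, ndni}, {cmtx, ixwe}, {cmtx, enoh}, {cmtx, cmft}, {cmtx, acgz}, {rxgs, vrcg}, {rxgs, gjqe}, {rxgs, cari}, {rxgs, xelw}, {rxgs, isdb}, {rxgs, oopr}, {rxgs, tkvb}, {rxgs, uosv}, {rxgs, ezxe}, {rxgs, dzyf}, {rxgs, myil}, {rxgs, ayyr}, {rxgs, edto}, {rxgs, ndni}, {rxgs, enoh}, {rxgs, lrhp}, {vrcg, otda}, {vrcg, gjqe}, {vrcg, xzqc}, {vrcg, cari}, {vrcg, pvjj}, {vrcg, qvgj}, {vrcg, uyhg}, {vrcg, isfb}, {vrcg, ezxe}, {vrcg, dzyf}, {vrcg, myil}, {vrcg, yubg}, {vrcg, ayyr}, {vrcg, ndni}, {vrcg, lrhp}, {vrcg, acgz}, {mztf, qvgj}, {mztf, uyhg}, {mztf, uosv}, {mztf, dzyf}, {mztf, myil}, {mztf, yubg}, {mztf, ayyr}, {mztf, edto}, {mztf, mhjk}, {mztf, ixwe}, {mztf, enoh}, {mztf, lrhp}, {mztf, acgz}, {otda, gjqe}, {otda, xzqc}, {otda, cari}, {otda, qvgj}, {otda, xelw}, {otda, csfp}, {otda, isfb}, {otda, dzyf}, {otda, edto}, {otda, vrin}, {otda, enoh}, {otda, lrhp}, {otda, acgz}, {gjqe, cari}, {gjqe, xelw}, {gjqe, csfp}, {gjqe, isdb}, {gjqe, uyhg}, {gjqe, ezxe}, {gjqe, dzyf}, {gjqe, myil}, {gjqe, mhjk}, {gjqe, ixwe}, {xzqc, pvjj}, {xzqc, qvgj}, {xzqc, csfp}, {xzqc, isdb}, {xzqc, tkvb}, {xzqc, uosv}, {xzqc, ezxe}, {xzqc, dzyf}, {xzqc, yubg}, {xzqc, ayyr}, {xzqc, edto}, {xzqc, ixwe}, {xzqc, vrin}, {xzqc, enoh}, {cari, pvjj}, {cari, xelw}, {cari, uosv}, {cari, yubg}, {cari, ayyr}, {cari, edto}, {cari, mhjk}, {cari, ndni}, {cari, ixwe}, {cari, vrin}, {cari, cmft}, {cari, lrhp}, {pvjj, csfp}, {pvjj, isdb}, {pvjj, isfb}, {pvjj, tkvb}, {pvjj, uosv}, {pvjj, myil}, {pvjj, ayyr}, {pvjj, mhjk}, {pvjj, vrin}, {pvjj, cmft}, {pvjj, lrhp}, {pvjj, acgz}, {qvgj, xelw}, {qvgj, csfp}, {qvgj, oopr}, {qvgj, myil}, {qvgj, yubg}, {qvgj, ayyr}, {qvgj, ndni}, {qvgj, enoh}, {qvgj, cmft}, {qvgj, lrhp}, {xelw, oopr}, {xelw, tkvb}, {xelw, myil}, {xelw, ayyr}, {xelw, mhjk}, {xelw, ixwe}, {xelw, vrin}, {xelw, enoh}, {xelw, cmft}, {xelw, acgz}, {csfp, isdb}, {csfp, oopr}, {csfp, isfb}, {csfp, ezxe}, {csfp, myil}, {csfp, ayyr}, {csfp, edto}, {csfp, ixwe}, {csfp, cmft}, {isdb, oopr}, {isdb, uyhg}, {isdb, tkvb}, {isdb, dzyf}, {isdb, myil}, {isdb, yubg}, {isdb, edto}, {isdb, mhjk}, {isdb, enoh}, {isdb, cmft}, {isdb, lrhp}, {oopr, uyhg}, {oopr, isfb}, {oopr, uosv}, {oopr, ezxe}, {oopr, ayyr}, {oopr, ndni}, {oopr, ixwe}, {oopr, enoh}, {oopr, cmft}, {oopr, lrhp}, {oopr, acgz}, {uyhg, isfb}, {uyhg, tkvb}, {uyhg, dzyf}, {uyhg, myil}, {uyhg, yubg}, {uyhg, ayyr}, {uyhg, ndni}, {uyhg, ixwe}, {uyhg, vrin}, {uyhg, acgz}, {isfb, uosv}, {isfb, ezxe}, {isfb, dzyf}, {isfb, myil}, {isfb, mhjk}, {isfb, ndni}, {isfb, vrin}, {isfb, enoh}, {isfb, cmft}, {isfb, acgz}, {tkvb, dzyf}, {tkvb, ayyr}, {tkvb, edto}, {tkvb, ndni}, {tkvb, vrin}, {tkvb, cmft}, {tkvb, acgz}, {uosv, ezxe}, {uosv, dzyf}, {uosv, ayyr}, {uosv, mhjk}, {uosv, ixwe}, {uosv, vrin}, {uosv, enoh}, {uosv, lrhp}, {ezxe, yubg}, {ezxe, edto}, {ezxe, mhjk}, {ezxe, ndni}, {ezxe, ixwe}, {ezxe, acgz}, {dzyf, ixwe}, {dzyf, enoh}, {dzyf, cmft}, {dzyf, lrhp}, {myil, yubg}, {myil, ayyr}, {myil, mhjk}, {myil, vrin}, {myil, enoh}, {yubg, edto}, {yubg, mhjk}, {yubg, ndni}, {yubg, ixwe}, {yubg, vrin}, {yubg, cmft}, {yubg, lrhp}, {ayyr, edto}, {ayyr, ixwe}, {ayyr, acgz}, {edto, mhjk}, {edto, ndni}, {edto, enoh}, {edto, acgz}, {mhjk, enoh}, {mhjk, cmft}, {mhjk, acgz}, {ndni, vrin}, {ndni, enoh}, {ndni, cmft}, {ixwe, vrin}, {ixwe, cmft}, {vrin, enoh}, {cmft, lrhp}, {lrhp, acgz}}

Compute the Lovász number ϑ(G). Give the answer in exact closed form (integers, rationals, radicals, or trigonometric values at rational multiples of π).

N(vrin) = {txre, wtcj, rdxh, gkaz, otda, xzqc, cari, pvjj, xelw, uyhg, isfb, tkvb, uosv, myil, yubg, ndni, ixwe, enoh}, |N(vrin)| = 18.
Vertex ayyr has 18 neighbors: aoim, rxgs, vrcg, mztf, xzqc, cari, pvjj, qvgj, xelw, csfp, oopr, uyhg, tkvb, uosv, myil, edto, ixwe, acgz.
Vertex xzqc has 18 neighbors: gkaz, cmtx, vrcg, otda, pvjj, qvgj, csfp, isdb, tkvb, uosv, ezxe, dzyf, yubg, ayyr, edto, ixwe, vrin, enoh.
deg(isdb) = 18; N(isdb) = {wtcj, gkaz, rxgs, gjqe, xzqc, pvjj, csfp, oopr, uyhg, tkvb, dzyf, myil, yubg, edto, mhjk, enoh, cmft, lrhp}.
G on 37 vertices is 18-regular; Paley(37): SR with (k,λ,μ)=(18,8,9).
A has 3 distinct eigenvalues ≈ [18.0, 2.5414, -3.5414].
Lovász: ϑ = −37(-sqrt(37)/2 - 1/2)/(18+-(-sqrt(37)/2 - 1/2)) = sqrt(37).
ϑ(G) ≈ 6.08276.

sqrt(37)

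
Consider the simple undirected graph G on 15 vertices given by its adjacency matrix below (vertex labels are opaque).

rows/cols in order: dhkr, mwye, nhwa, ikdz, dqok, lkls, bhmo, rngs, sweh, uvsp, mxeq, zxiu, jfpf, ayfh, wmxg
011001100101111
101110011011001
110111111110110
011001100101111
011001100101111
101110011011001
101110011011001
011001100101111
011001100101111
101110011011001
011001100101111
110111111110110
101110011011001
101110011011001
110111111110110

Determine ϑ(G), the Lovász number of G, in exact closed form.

6

deg(sweh) = 9; N(sweh) = {mwye, nhwa, lkls, bhmo, uvsp, zxiu, jfpf, ayfh, wmxg}.
deg(dqok) = 9; N(dqok) = {mwye, nhwa, lkls, bhmo, uvsp, zxiu, jfpf, ayfh, wmxg}.
deg(rngs) = 9; N(rngs) = {mwye, nhwa, lkls, bhmo, uvsp, zxiu, jfpf, ayfh, wmxg}.
Vertex ayfh has 9 neighbors: dhkr, nhwa, ikdz, dqok, rngs, sweh, mxeq, zxiu, wmxg.
Complete 3-partite, parts [6, 6, 3]: perfect, ϑ = α = 6.
ϑ(G) ≈ 6.0000000.
α=6, χ(Ḡ)=6; ϑ=6 lies between (collapsed).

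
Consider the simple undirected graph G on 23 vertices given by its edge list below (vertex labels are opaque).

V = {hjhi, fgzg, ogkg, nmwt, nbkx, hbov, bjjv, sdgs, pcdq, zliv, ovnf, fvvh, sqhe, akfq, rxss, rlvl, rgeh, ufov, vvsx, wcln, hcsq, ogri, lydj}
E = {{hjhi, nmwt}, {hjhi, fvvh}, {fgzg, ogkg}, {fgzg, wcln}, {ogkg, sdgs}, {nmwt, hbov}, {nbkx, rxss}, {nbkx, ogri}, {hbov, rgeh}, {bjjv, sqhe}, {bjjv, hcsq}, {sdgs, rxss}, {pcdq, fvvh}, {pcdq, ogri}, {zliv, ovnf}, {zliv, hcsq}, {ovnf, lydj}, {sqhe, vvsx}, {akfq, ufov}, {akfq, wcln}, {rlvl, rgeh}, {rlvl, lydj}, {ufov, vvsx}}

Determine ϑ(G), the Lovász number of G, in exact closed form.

23*cos(pi/23)/(cos(pi/23) + 1)

Vertex ufov has 2 neighbors: akfq, vvsx.
deg(ogkg) = 2; N(ogkg) = {fgzg, sdgs}.
N(hjhi) = {nmwt, fvvh}, |N(hjhi)| = 2.
N(ogri) = {nbkx, pcdq}, |N(ogri)| = 2.
deg(v) = 2 for all v (|V|=23); a single 23-cycle (edge-transitive).
spec(A) ≈ [2.0, 1.925835, 1.708839, 1.365106, 0.92013, 0.406912, -0.136485, -0.669759, -1.153361, -1.551423, -1.834423, -1.981372] (distinct, 6 d.p.).
Lovász: ϑ = −23(-2*cos(pi/23))/(2+-(-1)*2*cos(pi/23)) = 23*cos(pi/23)/(cos(pi/23) + 1).
≈ 11.446194 (to 6 d.p.).
Check 11 ≤ 23*cos(pi/23)/(cos(pi/23) + 1) ≤ 12: both strict.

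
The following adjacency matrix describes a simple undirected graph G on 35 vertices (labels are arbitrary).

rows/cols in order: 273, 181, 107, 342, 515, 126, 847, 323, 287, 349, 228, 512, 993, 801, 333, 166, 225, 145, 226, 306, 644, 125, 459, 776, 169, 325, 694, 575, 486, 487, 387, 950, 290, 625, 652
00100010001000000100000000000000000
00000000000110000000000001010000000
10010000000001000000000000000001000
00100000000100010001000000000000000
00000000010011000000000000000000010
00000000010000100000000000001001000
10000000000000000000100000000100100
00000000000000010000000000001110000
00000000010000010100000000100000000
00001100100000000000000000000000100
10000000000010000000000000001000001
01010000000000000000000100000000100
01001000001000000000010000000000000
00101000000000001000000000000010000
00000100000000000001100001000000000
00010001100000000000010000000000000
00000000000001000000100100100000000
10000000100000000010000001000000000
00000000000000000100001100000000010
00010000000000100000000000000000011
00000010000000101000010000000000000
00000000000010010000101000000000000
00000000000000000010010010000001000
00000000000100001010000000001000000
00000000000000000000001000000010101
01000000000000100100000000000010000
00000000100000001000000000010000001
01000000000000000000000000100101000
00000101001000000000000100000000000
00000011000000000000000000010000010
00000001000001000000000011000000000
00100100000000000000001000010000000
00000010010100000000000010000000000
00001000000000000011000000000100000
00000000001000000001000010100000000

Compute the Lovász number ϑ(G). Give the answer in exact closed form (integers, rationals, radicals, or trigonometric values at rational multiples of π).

15

N(776) = {512, 225, 226, 486}, |N(776)| = 4.
Vertex 349 has 4 neighbors: 515, 126, 287, 290.
deg(847) = 4; N(847) = {273, 644, 487, 290}.
deg(145) = 4; N(145) = {273, 287, 226, 325}.
Every vertex has degree 4 (N=35); this is K(7,3), the Kneser graph.
The 4 distinct eigenvalues: [4.0, 2.0, -1.0, -3.0].
ϑ = −N·λ_min/(λ_max−λ_min) = −35·(-3)/(4−(-3)) = 15.
= 15.00000000… (decimal).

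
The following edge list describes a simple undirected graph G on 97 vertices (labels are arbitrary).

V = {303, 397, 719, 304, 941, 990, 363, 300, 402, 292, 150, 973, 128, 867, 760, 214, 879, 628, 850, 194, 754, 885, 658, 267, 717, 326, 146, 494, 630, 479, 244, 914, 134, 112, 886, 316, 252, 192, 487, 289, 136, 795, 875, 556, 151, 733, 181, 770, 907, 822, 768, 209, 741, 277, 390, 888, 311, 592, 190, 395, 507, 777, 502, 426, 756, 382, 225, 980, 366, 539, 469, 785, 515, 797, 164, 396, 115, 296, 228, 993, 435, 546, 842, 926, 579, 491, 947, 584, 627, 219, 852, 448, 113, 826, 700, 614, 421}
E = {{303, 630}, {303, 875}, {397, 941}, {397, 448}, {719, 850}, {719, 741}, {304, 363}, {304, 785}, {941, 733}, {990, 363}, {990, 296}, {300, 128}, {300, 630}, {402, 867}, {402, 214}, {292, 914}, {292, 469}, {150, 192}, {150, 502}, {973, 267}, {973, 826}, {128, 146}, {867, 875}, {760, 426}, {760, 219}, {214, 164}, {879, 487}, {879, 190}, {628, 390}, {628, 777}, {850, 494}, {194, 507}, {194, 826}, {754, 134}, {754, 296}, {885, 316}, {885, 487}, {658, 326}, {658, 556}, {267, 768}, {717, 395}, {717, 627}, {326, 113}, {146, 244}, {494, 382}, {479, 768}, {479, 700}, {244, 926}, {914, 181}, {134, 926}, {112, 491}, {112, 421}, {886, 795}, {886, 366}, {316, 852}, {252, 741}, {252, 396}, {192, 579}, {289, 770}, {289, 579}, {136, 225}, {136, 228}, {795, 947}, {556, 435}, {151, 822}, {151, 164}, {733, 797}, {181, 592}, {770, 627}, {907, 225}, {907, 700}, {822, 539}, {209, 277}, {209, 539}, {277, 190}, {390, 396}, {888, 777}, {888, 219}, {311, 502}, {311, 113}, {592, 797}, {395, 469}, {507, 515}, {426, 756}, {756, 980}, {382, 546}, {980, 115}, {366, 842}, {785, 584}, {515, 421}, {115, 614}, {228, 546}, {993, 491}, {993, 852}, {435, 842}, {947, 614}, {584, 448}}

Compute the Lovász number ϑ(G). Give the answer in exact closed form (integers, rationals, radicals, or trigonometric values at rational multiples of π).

Vertex 741 has 2 neighbors: 719, 252.
Vertex 397 has 2 neighbors: 941, 448.
N(209) = {277, 539}, |N(209)| = 2.
Vertex 717 has 2 neighbors: 395, 627.
deg(v) = 2 for all v (|V|=97); connected 2-regular on 97 ⇒ C_{97}.
spec(A) ≈ [2.0, 1.99581, 1.98324, 1.96236, 1.93324, 1.89602, 1.85084, 1.7979, 1.73742, 1.66966, 1.59489, 1.51343, 1.42562, 1.33183, 1.23246, 1.12791, 1.01864, 0.90509, 0.78775, 0.6671, 0.54366, 0.41794, 0.29046, 0.16176, 0.03239, -0.09712, -0.22623, -0.35438, -0.48105, -0.6057, -0.72781, -0.84687, -0.96237, -1.07384, -1.1808, -1.28282, -1.37945, -1.47029, -1.55497, -1.63313, -1.70443, -1.76859, -1.82533, -1.87441, -1.91563, -1.94882, -1.97383, -1.99057, -1.99895] (distinct, 5 d.p.).
ϑ = −N·λ_min/(λ_max−λ_min) = −97·(-2*cos(pi/97))/(2−(-2*cos(pi/97))) = 97*cos(pi/97)/(cos(pi/97) + 1).
≈ 48.4872792 (to 7 d.p.).
Check 48 ≤ 97*cos(pi/97)/(cos(pi/97) + 1) ≤ 49: both strict.

97*cos(pi/97)/(cos(pi/97) + 1)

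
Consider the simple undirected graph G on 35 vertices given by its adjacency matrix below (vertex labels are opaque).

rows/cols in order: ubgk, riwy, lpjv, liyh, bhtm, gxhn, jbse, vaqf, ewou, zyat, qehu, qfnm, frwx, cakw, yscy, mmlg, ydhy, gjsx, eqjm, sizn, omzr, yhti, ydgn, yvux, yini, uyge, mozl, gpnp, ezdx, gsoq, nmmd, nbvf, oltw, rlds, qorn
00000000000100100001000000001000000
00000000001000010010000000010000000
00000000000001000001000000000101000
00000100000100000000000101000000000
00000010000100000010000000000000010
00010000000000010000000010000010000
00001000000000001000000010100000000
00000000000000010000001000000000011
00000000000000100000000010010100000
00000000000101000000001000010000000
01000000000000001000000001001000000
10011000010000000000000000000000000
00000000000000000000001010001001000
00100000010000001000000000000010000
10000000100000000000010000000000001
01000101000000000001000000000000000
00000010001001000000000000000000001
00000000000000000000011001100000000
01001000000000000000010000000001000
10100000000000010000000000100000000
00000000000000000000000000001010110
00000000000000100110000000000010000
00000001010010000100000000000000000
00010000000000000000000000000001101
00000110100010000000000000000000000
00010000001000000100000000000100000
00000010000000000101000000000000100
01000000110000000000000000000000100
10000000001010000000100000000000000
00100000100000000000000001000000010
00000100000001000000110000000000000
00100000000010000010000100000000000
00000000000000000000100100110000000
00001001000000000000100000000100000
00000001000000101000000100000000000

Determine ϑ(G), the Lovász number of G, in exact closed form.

Vertex ydgn has 4 neighbors: vaqf, zyat, frwx, gjsx.
N(ubgk) = {qfnm, yscy, sizn, ezdx}, |N(ubgk)| = 4.
deg(gxhn) = 4; N(gxhn) = {liyh, mmlg, yini, nmmd}.
deg(ydhy) = 4; N(ydhy) = {jbse, qehu, cakw, qorn}.
4-regular, N=35; Kneser-type, 3-subsets of [7].
Distinct eigenvalues (to 4 d.p.): [4.0, 2.0, -1.0, -3.0].
Lovász: ϑ = −35(-3)/(4+-1*(-3)) = 15.
≈ 15.0000 (to 4 d.p.).

15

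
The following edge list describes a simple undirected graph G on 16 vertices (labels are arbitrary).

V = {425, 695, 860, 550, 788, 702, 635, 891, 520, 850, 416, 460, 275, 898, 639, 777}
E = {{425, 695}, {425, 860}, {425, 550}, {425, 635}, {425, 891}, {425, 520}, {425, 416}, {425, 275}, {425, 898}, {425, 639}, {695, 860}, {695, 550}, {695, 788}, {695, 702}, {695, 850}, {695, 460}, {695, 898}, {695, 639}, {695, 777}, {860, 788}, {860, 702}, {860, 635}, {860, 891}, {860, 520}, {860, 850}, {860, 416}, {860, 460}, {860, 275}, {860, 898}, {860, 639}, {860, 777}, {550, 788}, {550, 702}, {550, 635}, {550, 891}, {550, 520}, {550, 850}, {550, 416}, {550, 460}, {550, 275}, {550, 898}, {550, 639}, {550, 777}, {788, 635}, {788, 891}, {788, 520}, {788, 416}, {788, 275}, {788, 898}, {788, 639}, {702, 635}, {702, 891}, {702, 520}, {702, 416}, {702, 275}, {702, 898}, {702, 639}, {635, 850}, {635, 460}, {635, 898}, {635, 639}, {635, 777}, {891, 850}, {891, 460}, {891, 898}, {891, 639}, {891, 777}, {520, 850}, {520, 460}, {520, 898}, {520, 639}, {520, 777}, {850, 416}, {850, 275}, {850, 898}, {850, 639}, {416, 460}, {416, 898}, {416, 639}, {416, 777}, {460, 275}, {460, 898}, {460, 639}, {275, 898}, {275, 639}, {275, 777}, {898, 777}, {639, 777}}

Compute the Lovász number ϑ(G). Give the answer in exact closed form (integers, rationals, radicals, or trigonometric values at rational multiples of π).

deg(425) = 10; N(425) = {695, 860, 550, 635, 891, 520, 416, 275, 898, 639}.
N(850) = {695, 860, 550, 635, 891, 520, 416, 275, 898, 639}, |N(850)| = 10.
N(695) = {425, 860, 550, 788, 702, 850, 460, 898, 639, 777}, |N(695)| = 10.
deg(416) = 10; N(416) = {425, 860, 550, 788, 702, 850, 460, 898, 639, 777}.
K_{6,6,2,2} (perfect); ϑ(G) = α(G) = max{6,6,2,2} = 6.
ϑ(G) ≈ 6.00000.
Check 6 ≤ 6 ≤ 6: collapsed.

6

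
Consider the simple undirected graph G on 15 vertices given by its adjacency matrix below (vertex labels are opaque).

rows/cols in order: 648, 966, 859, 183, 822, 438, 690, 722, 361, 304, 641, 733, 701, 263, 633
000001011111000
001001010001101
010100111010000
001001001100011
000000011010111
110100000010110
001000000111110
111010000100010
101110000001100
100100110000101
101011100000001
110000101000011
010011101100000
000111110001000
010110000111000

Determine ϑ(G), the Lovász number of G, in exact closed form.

5

Vertex 701 has 6 neighbors: 966, 822, 438, 690, 361, 304.
Vertex 263 has 6 neighbors: 183, 822, 438, 690, 722, 733.
N(859) = {966, 183, 690, 722, 361, 641}, |N(859)| = 6.
deg(633) = 6; N(633) = {966, 183, 822, 304, 641, 733}.
Every vertex has degree 6 (N=15); Kneser-type, 2-subsets of [6].
spec(A) ≈ [6.0, 1.0, -3.0] (distinct, 6 d.p.).
Lovász: ϑ = −15(-3)/(6+-1*(-3)) = 5.
ϑ(G) ≈ 5.0000000.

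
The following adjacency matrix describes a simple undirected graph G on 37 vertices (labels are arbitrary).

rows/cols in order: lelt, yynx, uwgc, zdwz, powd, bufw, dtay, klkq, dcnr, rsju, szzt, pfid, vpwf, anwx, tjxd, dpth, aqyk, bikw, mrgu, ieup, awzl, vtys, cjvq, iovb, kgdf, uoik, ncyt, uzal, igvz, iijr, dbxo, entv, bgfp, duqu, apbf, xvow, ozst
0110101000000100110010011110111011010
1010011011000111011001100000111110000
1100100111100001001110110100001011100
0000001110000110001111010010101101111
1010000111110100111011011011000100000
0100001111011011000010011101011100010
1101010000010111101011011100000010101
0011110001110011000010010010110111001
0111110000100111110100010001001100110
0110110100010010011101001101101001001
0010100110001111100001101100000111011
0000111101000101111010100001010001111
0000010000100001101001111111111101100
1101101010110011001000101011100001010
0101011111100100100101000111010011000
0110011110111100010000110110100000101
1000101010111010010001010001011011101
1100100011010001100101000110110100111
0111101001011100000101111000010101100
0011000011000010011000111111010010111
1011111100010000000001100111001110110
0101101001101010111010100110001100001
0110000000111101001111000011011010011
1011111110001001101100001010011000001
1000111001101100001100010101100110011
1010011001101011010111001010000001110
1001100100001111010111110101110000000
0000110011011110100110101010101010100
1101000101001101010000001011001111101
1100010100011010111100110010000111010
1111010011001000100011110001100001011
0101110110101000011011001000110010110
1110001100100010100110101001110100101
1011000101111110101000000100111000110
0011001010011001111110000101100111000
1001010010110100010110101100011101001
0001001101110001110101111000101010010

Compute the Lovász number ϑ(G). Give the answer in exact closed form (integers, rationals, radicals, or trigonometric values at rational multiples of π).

sqrt(37)

N(uoik) = {lelt, uwgc, bufw, dtay, rsju, szzt, vpwf, tjxd, dpth, bikw, ieup, awzl, vtys, kgdf, ncyt, duqu, apbf, xvow}, |N(uoik)| = 18.
Vertex ieup has 18 neighbors: uwgc, zdwz, dcnr, rsju, tjxd, bikw, mrgu, cjvq, iovb, kgdf, uoik, ncyt, uzal, iijr, bgfp, apbf, xvow, ozst.
deg(klkq) = 18; N(klkq) = {uwgc, zdwz, powd, bufw, rsju, szzt, pfid, tjxd, dpth, awzl, iovb, ncyt, igvz, iijr, entv, bgfp, duqu, ozst}.
N(iijr) = {lelt, yynx, bufw, klkq, pfid, vpwf, tjxd, aqyk, bikw, mrgu, ieup, cjvq, iovb, ncyt, entv, bgfp, duqu, xvow}, |N(iijr)| = 18.
37-vertex 18-regular graph: Paley(37): SR with (k,λ,μ)=(18,8,9).
Distinct eigenvalues (to 5 d.p.): [18.0, 2.54138, -3.54138].
With N=37: ϑ(G) = 37·(-(-sqrt(37)/2 - 1/2))/(18−(-sqrt(37)/2 - 1/2)) = sqrt(37).
≈ 6.082762530 (to 9 d.p.).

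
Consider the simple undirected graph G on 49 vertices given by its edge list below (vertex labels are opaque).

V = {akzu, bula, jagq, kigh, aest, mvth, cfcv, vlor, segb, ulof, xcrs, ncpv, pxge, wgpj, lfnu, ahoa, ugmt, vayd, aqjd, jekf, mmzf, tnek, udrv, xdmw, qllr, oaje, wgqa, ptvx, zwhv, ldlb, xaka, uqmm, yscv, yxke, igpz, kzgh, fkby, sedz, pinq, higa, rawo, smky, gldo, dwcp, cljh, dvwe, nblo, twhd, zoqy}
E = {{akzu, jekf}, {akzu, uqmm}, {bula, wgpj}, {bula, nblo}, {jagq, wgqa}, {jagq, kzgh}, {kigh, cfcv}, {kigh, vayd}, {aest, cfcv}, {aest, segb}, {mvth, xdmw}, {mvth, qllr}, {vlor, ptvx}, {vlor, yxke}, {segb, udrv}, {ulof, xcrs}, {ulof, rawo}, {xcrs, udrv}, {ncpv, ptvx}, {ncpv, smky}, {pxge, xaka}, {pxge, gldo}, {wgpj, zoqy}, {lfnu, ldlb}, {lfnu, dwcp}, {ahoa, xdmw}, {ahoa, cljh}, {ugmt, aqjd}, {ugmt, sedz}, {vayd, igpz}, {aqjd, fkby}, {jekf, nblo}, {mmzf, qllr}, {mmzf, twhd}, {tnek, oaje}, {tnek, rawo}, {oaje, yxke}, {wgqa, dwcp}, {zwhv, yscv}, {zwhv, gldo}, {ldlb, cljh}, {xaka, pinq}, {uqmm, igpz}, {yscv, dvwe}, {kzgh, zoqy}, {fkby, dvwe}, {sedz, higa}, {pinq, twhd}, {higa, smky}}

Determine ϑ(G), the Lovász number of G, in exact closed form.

Vertex vayd has 2 neighbors: kigh, igpz.
N(gldo) = {pxge, zwhv}, |N(gldo)| = 2.
Vertex aest has 2 neighbors: cfcv, segb.
Vertex bula has 2 neighbors: wgpj, nblo.
Every vertex has degree 2 (N=49); a single 49-cycle (edge-transitive).
Distinct eigenvalues (to 4 d.p.): [2.0, 1.9836, 1.9346, 1.8538, 1.7426, 1.6028, 1.4367, 1.247, 1.0368, 0.8096, 0.5691, 0.3192, 0.0641, -0.192, -0.445, -0.6907, -0.9251, -1.1442, -1.3446, -1.5229, -1.6762, -1.8019, -1.8981, -1.9631, -1.9959].
With N=49: ϑ(G) = 49·(-(-1)*2*cos(pi/49))/(2−(-2*cos(pi/49))) = 49*cos(pi/49)/(cos(pi/49) + 1).
≈ 24.47481 (to 5 d.p.).
α=24, χ(Ḡ)=25; ϑ=49*cos(pi/49)/(cos(pi/49) + 1) lies between (both strict).

49*cos(pi/49)/(cos(pi/49) + 1)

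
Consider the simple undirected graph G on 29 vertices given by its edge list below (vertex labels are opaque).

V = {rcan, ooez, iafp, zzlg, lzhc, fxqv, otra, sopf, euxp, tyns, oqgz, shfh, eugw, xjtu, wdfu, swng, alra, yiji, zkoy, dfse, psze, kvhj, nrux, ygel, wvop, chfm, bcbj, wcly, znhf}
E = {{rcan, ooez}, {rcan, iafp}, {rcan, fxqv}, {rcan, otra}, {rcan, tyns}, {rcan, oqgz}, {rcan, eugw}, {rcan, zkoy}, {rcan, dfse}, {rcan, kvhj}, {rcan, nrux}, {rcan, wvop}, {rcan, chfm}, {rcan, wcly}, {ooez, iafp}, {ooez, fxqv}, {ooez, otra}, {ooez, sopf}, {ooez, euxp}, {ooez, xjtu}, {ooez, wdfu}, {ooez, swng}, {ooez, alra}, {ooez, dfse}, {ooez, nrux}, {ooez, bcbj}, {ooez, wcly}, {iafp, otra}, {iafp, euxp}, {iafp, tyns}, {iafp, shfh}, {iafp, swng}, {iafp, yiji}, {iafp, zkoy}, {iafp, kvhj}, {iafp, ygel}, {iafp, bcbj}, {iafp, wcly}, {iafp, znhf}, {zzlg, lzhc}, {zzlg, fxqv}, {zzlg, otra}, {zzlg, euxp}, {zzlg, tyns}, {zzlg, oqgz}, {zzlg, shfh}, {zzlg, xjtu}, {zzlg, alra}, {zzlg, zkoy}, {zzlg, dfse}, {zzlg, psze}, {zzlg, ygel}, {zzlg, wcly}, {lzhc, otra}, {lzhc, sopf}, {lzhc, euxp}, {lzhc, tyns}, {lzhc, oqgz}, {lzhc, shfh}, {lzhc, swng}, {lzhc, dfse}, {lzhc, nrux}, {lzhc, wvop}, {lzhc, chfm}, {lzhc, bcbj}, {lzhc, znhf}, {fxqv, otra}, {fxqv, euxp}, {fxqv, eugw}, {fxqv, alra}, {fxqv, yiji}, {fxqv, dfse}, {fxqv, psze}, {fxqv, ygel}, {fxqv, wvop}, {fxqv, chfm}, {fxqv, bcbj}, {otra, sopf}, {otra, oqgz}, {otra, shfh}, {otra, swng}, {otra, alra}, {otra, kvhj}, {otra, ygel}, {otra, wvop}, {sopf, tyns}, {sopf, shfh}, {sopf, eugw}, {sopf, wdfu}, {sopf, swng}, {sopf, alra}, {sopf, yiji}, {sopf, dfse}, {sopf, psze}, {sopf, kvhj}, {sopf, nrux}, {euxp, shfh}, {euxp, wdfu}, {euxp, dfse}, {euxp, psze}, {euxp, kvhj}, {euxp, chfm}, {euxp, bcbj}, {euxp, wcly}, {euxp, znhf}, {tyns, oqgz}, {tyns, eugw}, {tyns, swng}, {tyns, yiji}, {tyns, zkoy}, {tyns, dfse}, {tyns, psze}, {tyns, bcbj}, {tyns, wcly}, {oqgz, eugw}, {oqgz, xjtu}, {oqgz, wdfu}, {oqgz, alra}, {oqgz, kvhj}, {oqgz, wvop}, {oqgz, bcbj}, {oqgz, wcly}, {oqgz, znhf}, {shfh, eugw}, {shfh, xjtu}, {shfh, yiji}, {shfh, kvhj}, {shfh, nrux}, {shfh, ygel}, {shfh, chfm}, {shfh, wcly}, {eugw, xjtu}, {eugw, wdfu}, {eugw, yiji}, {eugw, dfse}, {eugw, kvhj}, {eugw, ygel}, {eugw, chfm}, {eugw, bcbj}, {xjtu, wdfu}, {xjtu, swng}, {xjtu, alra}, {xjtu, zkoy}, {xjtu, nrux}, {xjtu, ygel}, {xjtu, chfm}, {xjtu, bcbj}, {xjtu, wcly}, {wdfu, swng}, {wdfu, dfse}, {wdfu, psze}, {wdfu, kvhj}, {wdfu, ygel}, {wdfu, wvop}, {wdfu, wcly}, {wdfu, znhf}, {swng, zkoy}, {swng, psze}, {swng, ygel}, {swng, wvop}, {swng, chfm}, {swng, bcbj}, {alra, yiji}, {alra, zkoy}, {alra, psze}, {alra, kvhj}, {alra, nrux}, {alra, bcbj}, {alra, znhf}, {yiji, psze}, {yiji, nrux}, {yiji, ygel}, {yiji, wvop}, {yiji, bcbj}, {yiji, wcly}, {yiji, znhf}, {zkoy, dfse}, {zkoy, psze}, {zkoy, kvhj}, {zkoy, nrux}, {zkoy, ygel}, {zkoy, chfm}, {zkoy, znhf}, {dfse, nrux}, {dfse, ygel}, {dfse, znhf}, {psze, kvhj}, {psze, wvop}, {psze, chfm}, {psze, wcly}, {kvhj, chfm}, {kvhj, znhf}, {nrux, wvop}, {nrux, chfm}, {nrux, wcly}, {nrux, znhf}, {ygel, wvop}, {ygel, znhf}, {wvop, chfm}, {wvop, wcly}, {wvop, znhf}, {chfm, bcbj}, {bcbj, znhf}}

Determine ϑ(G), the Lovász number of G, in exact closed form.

N(fxqv) = {rcan, ooez, zzlg, otra, euxp, eugw, alra, yiji, dfse, psze, ygel, wvop, chfm, bcbj}, |N(fxqv)| = 14.
N(euxp) = {ooez, iafp, zzlg, lzhc, fxqv, shfh, wdfu, dfse, psze, kvhj, chfm, bcbj, wcly, znhf}, |N(euxp)| = 14.
Vertex kvhj has 14 neighbors: rcan, iafp, otra, sopf, euxp, oqgz, shfh, eugw, wdfu, alra, zkoy, psze, chfm, znhf.
N(sopf) = {ooez, lzhc, otra, tyns, shfh, eugw, wdfu, swng, alra, yiji, dfse, psze, kvhj, nrux}, |N(sopf)| = 14.
Regular of degree 14 on 29 vertices: Paley(29): SR with (k,λ,μ)=(14,6,7).
The 3 distinct eigenvalues: [14.0, 2.192582, -3.192582].
With N=29: ϑ(G) = 29·(-(-sqrt(29)/2 - 1/2))/(14−(-sqrt(29)/2 - 1/2)) = sqrt(29).
≈ 5.38516 (to 5 d.p.).

sqrt(29)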